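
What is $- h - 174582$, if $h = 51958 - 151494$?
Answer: $-75046$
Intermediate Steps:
$h = -99536$ ($h = 51958 - 151494 = -99536$)
$- h - 174582 = \left(-1\right) \left(-99536\right) - 174582 = 99536 - 174582 = -75046$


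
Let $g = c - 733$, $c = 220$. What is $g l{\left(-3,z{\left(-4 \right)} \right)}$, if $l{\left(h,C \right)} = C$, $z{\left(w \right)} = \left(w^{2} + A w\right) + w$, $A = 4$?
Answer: $2052$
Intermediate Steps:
$z{\left(w \right)} = w^{2} + 5 w$ ($z{\left(w \right)} = \left(w^{2} + 4 w\right) + w = w^{2} + 5 w$)
$g = -513$ ($g = 220 - 733 = -513$)
$g l{\left(-3,z{\left(-4 \right)} \right)} = - 513 \left(- 4 \left(5 - 4\right)\right) = - 513 \left(\left(-4\right) 1\right) = \left(-513\right) \left(-4\right) = 2052$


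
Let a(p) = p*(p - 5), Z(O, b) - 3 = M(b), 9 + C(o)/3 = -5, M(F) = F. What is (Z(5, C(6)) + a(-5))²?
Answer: 121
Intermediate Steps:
C(o) = -42 (C(o) = -27 + 3*(-5) = -27 - 15 = -42)
Z(O, b) = 3 + b
a(p) = p*(-5 + p)
(Z(5, C(6)) + a(-5))² = ((3 - 42) - 5*(-5 - 5))² = (-39 - 5*(-10))² = (-39 + 50)² = 11² = 121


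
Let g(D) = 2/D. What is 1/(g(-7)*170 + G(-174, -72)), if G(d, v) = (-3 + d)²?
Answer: 7/218963 ≈ 3.1969e-5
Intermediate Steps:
1/(g(-7)*170 + G(-174, -72)) = 1/((2/(-7))*170 + (-3 - 174)²) = 1/((2*(-⅐))*170 + (-177)²) = 1/(-2/7*170 + 31329) = 1/(-340/7 + 31329) = 1/(218963/7) = 7/218963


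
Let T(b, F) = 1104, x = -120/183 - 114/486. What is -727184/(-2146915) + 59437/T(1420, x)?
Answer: 128408997991/2370194160 ≈ 54.177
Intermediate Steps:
x = -4399/4941 (x = -120*1/183 - 114*1/486 = -40/61 - 19/81 = -4399/4941 ≈ -0.89031)
-727184/(-2146915) + 59437/T(1420, x) = -727184/(-2146915) + 59437/1104 = -727184*(-1/2146915) + 59437*(1/1104) = 727184/2146915 + 59437/1104 = 128408997991/2370194160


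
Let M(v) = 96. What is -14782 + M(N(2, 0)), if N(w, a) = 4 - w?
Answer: -14686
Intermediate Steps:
-14782 + M(N(2, 0)) = -14782 + 96 = -14686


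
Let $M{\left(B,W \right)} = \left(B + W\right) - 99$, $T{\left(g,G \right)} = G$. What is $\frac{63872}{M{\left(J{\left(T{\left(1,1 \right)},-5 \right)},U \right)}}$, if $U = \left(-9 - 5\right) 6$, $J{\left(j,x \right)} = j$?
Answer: $- \frac{31936}{91} \approx -350.94$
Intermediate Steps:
$U = -84$ ($U = \left(-14\right) 6 = -84$)
$M{\left(B,W \right)} = -99 + B + W$
$\frac{63872}{M{\left(J{\left(T{\left(1,1 \right)},-5 \right)},U \right)}} = \frac{63872}{-99 + 1 - 84} = \frac{63872}{-182} = 63872 \left(- \frac{1}{182}\right) = - \frac{31936}{91}$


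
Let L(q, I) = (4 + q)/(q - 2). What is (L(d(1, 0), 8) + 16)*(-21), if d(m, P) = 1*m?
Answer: -231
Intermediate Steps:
d(m, P) = m
L(q, I) = (4 + q)/(-2 + q)
(L(d(1, 0), 8) + 16)*(-21) = ((4 + 1)/(-2 + 1) + 16)*(-21) = (5/(-1) + 16)*(-21) = (-1*5 + 16)*(-21) = (-5 + 16)*(-21) = 11*(-21) = -231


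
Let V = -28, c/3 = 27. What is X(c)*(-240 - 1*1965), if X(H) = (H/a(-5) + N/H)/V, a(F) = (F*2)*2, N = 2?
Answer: -45647/144 ≈ -316.99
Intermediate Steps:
c = 81 (c = 3*27 = 81)
a(F) = 4*F (a(F) = (2*F)*2 = 4*F)
X(H) = -1/(14*H) + H/560 (X(H) = (H/((4*(-5))) + 2/H)/(-28) = (H/(-20) + 2/H)*(-1/28) = (H*(-1/20) + 2/H)*(-1/28) = (-H/20 + 2/H)*(-1/28) = (2/H - H/20)*(-1/28) = -1/(14*H) + H/560)
X(c)*(-240 - 1*1965) = ((1/560)*(-40 + 81²)/81)*(-240 - 1*1965) = ((1/560)*(1/81)*(-40 + 6561))*(-240 - 1965) = ((1/560)*(1/81)*6521)*(-2205) = (6521/45360)*(-2205) = -45647/144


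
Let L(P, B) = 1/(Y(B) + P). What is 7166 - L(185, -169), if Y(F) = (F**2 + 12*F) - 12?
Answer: 191375195/26706 ≈ 7166.0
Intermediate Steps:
Y(F) = -12 + F**2 + 12*F
L(P, B) = 1/(-12 + P + B**2 + 12*B) (L(P, B) = 1/((-12 + B**2 + 12*B) + P) = 1/(-12 + P + B**2 + 12*B))
7166 - L(185, -169) = 7166 - 1/(-12 + 185 + (-169)**2 + 12*(-169)) = 7166 - 1/(-12 + 185 + 28561 - 2028) = 7166 - 1/26706 = 191375195/26706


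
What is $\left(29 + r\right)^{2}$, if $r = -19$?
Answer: $100$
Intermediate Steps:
$\left(29 + r\right)^{2} = \left(29 - 19\right)^{2} = 10^{2} = 100$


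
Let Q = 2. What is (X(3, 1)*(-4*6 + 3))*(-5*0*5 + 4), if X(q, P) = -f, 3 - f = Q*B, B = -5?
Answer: 1092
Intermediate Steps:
f = 13 (f = 3 - 2*(-5) = 3 - 1*(-10) = 3 + 10 = 13)
X(q, P) = -13 (X(q, P) = -1*13 = -13)
(X(3, 1)*(-4*6 + 3))*(-5*0*5 + 4) = (-13*(-4*6 + 3))*(-5*0*5 + 4) = (-13*(-24 + 3))*(-0*5 + 4) = (-13*(-21))*(-1*0 + 4) = 273*(0 + 4) = 273*4 = 1092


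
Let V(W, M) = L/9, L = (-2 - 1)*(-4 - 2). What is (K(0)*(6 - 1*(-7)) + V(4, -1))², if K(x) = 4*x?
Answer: 4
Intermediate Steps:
L = 18 (L = -3*(-6) = 18)
V(W, M) = 2 (V(W, M) = 18/9 = 18*(⅑) = 2)
(K(0)*(6 - 1*(-7)) + V(4, -1))² = ((4*0)*(6 - 1*(-7)) + 2)² = (0*(6 + 7) + 2)² = (0*13 + 2)² = (0 + 2)² = 2² = 4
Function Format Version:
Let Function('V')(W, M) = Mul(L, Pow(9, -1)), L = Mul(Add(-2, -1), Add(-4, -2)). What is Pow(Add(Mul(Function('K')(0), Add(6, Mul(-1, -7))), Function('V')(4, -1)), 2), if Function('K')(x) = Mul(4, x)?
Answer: 4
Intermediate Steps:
L = 18 (L = Mul(-3, -6) = 18)
Function('V')(W, M) = 2 (Function('V')(W, M) = Mul(18, Pow(9, -1)) = Mul(18, Rational(1, 9)) = 2)
Pow(Add(Mul(Function('K')(0), Add(6, Mul(-1, -7))), Function('V')(4, -1)), 2) = Pow(Add(Mul(Mul(4, 0), Add(6, Mul(-1, -7))), 2), 2) = Pow(Add(Mul(0, Add(6, 7)), 2), 2) = Pow(Add(Mul(0, 13), 2), 2) = Pow(Add(0, 2), 2) = Pow(2, 2) = 4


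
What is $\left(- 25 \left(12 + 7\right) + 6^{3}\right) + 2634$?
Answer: $2375$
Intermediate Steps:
$\left(- 25 \left(12 + 7\right) + 6^{3}\right) + 2634 = \left(\left(-25\right) 19 + 216\right) + 2634 = \left(-475 + 216\right) + 2634 = -259 + 2634 = 2375$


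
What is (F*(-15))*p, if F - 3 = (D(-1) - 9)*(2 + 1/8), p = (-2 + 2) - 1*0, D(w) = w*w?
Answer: 0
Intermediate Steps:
D(w) = w²
p = 0 (p = 0 + 0 = 0)
F = -14 (F = 3 + ((-1)² - 9)*(2 + 1/8) = 3 + (1 - 9)*(2 + ⅛) = 3 - 8*17/8 = 3 - 17 = -14)
(F*(-15))*p = -14*(-15)*0 = 210*0 = 0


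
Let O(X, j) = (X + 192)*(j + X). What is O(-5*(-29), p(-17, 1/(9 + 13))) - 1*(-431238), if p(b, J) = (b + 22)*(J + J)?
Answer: 5282818/11 ≈ 4.8026e+5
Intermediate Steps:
p(b, J) = 2*J*(22 + b) (p(b, J) = (22 + b)*(2*J) = 2*J*(22 + b))
O(X, j) = (192 + X)*(X + j)
O(-5*(-29), p(-17, 1/(9 + 13))) - 1*(-431238) = ((-5*(-29))**2 + 192*(-5*(-29)) + 192*(2*(22 - 17)/(9 + 13)) + (-5*(-29))*(2*(22 - 17)/(9 + 13))) - 1*(-431238) = (145**2 + 192*145 + 192*(2*5/22) + 145*(2*5/22)) + 431238 = (21025 + 27840 + 192*(2*(1/22)*5) + 145*(2*(1/22)*5)) + 431238 = (21025 + 27840 + 192*(5/11) + 145*(5/11)) + 431238 = (21025 + 27840 + 960/11 + 725/11) + 431238 = 539200/11 + 431238 = 5282818/11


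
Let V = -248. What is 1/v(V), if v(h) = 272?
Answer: 1/272 ≈ 0.0036765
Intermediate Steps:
1/v(V) = 1/272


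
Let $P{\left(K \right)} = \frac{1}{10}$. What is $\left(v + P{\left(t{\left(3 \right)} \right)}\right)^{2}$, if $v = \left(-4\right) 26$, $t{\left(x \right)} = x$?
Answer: $\frac{1079521}{100} \approx 10795.0$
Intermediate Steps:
$P{\left(K \right)} = \frac{1}{10}$
$v = -104$
$\left(v + P{\left(t{\left(3 \right)} \right)}\right)^{2} = \left(-104 + \frac{1}{10}\right)^{2} = \left(- \frac{1039}{10}\right)^{2} = \frac{1079521}{100}$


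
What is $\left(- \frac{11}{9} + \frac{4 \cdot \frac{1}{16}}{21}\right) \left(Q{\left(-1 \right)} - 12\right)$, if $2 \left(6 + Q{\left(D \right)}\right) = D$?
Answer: $\frac{11285}{504} \approx 22.391$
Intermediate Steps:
$Q{\left(D \right)} = -6 + \frac{D}{2}$
$\left(- \frac{11}{9} + \frac{4 \cdot \frac{1}{16}}{21}\right) \left(Q{\left(-1 \right)} - 12\right) = \left(- \frac{11}{9} + \frac{4 \cdot \frac{1}{16}}{21}\right) \left(\left(-6 + \frac{1}{2} \left(-1\right)\right) - 12\right) = \left(\left(-11\right) \frac{1}{9} + 4 \cdot \frac{1}{16} \cdot \frac{1}{21}\right) \left(\left(-6 - \frac{1}{2}\right) - 12\right) = \left(- \frac{11}{9} + \frac{1}{4} \cdot \frac{1}{21}\right) \left(- \frac{13}{2} - 12\right) = \left(- \frac{11}{9} + \frac{1}{84}\right) \left(- \frac{37}{2}\right) = \left(- \frac{305}{252}\right) \left(- \frac{37}{2}\right) = \frac{11285}{504}$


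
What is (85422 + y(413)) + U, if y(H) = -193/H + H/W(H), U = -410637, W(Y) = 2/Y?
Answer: -198182979/826 ≈ -2.3993e+5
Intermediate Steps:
y(H) = H²/2 - 193/H (y(H) = -193/H + H/((2/H)) = -193/H + H*(H/2) = -193/H + H²/2 = H²/2 - 193/H)
(85422 + y(413)) + U = (85422 + (½)*(-386 + 413³)/413) - 410637 = (85422 + (½)*(1/413)*(-386 + 70444997)) - 410637 = (85422 + (½)*(1/413)*70444611) - 410637 = (85422 + 70444611/826) - 410637 = 141003183/826 - 410637 = -198182979/826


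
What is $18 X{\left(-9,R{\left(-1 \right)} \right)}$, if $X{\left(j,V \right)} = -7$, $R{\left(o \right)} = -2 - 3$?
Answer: $-126$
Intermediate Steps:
$R{\left(o \right)} = -5$ ($R{\left(o \right)} = -2 - 3 = -5$)
$18 X{\left(-9,R{\left(-1 \right)} \right)} = 18 \left(-7\right) = -126$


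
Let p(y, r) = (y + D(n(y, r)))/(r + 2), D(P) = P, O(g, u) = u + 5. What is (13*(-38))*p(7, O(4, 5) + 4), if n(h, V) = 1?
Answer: -247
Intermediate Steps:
O(g, u) = 5 + u
p(y, r) = (1 + y)/(2 + r) (p(y, r) = (y + 1)/(r + 2) = (1 + y)/(2 + r))
(13*(-38))*p(7, O(4, 5) + 4) = (13*(-38))*((1 + 7)/(2 + ((5 + 5) + 4))) = -494*8/(2 + (10 + 4)) = -494*8/(2 + 14) = -494*8/16 = -247*8/8 = -494*1/2 = -247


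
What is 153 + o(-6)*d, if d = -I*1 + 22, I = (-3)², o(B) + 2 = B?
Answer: 49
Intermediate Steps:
o(B) = -2 + B
I = 9
d = 13 (d = -1*9*1 + 22 = -9*1 + 22 = -9 + 22 = 13)
153 + o(-6)*d = 153 + (-2 - 6)*13 = 153 - 8*13 = 153 - 104 = 49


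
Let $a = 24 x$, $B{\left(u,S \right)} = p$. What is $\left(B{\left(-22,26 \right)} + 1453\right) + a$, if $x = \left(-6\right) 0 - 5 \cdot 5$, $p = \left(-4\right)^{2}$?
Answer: $869$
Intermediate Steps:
$p = 16$
$B{\left(u,S \right)} = 16$
$x = -25$ ($x = 0 - 25 = -25$)
$a = -600$ ($a = 24 \left(-25\right) = -600$)
$\left(B{\left(-22,26 \right)} + 1453\right) + a = \left(16 + 1453\right) - 600 = 1469 - 600 = 869$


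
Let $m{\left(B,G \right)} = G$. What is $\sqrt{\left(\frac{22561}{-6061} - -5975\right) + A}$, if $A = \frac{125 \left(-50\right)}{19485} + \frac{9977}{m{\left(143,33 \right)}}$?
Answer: $\frac{\sqrt{3213785460738193}}{715749} \approx 79.204$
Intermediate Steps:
$A = \frac{1176943}{3897}$ ($A = \frac{125 \left(-50\right)}{19485} + \frac{9977}{33} = \left(-6250\right) \frac{1}{19485} + 9977 \cdot \frac{1}{33} = - \frac{1250}{3897} + \frac{907}{3} = \frac{1176943}{3897} \approx 302.01$)
$\sqrt{\left(\frac{22561}{-6061} - -5975\right) + A} = \sqrt{\left(\frac{22561}{-6061} - -5975\right) + \frac{1176943}{3897}} = \sqrt{\left(22561 \left(- \frac{1}{6061}\right) + 5975\right) + \frac{1176943}{3897}} = \sqrt{\left(- \frac{2051}{551} + 5975\right) + \frac{1176943}{3897}} = \sqrt{\frac{3290174}{551} + \frac{1176943}{3897}} = \sqrt{\frac{13470303671}{2147247}} = \frac{\sqrt{3213785460738193}}{715749}$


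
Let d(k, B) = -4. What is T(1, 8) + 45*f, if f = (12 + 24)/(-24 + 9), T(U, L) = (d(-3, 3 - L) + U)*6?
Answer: -126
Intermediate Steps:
T(U, L) = -24 + 6*U (T(U, L) = (-4 + U)*6 = -24 + 6*U)
f = -12/5 (f = 36/(-15) = 36*(-1/15) = -12/5 ≈ -2.4000)
T(1, 8) + 45*f = (-24 + 6*1) + 45*(-12/5) = (-24 + 6) - 108 = -18 - 108 = -126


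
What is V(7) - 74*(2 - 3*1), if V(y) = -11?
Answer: 63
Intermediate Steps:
V(7) - 74*(2 - 3*1) = -11 - 74*(2 - 3*1) = -11 - 74*(2 - 3) = -11 - 74*(-1) = -11 + 74 = 63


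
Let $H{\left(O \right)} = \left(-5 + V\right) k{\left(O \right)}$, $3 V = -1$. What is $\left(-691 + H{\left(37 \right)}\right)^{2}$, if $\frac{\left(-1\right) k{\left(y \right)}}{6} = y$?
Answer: $243049$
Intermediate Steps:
$k{\left(y \right)} = - 6 y$
$V = - \frac{1}{3}$ ($V = \frac{1}{3} \left(-1\right) = - \frac{1}{3} \approx -0.33333$)
$H{\left(O \right)} = 32 O$ ($H{\left(O \right)} = \left(-5 - \frac{1}{3}\right) \left(- 6 O\right) = - \frac{16 \left(- 6 O\right)}{3} = 32 O$)
$\left(-691 + H{\left(37 \right)}\right)^{2} = \left(-691 + 32 \cdot 37\right)^{2} = \left(-691 + 1184\right)^{2} = 493^{2} = 243049$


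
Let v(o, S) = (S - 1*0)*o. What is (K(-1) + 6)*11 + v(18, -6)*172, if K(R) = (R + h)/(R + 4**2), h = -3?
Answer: -277694/15 ≈ -18513.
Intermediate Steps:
K(R) = (-3 + R)/(16 + R) (K(R) = (R - 3)/(R + 4**2) = (-3 + R)/(R + 16) = (-3 + R)/(16 + R))
v(o, S) = S*o (v(o, S) = (S + 0)*o = S*o)
(K(-1) + 6)*11 + v(18, -6)*172 = ((-3 - 1)/(16 - 1) + 6)*11 - 6*18*172 = (-4/15 + 6)*11 - 108*172 = ((1/15)*(-4) + 6)*11 - 18576 = (-4/15 + 6)*11 - 18576 = (86/15)*11 - 18576 = 946/15 - 18576 = -277694/15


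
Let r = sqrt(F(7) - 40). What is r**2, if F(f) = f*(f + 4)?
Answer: 37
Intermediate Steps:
F(f) = f*(4 + f)
r = sqrt(37) (r = sqrt(7*(4 + 7) - 40) = sqrt(7*11 - 40) = sqrt(77 - 40) = sqrt(37) ≈ 6.0828)
r**2 = (sqrt(37))**2 = 37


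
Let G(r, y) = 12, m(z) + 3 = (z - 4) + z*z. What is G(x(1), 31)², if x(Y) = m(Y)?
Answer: 144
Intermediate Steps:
m(z) = -7 + z + z² (m(z) = -3 + ((z - 4) + z*z) = -3 + ((-4 + z) + z²) = -3 + (-4 + z + z²) = -7 + z + z²)
x(Y) = -7 + Y + Y²
G(x(1), 31)² = 12² = 144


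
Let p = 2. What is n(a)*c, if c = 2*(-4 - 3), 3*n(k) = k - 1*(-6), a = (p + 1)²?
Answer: -70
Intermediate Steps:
a = 9 (a = (2 + 1)² = 3² = 9)
n(k) = 2 + k/3 (n(k) = (k - 1*(-6))/3 = (k + 6)/3 = (6 + k)/3 = 2 + k/3)
c = -14 (c = 2*(-7) = -14)
n(a)*c = (2 + (⅓)*9)*(-14) = (2 + 3)*(-14) = 5*(-14) = -70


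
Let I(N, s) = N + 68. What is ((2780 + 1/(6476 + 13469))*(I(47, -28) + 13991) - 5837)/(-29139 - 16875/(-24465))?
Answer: -1275475252405571/947877827880 ≈ -1345.6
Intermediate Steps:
I(N, s) = 68 + N
((2780 + 1/(6476 + 13469))*(I(47, -28) + 13991) - 5837)/(-29139 - 16875/(-24465)) = ((2780 + 1/(6476 + 13469))*((68 + 47) + 13991) - 5837)/(-29139 - 16875/(-24465)) = ((2780 + 1/19945)*(115 + 13991) - 5837)/(-29139 - 16875*(-1/24465)) = ((2780 + 1/19945)*14106 - 5837)/(-29139 + 1125/1631) = ((55447101/19945)*14106 - 5837)/(-47524584/1631) = (782136806706/19945 - 5837)*(-1631/47524584) = (782020387741/19945)*(-1631/47524584) = -1275475252405571/947877827880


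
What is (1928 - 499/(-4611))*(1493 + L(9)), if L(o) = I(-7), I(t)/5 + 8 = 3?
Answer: 13051264276/4611 ≈ 2.8305e+6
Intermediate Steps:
I(t) = -25 (I(t) = -40 + 5*3 = -40 + 15 = -25)
L(o) = -25
(1928 - 499/(-4611))*(1493 + L(9)) = (1928 - 499/(-4611))*(1493 - 25) = (1928 - 499*(-1/4611))*1468 = (1928 + 499/4611)*1468 = (8890507/4611)*1468 = 13051264276/4611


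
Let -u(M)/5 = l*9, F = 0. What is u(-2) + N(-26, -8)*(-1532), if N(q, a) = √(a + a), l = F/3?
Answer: -6128*I ≈ -6128.0*I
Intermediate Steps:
l = 0 (l = 0/3 = 0*(⅓) = 0)
N(q, a) = √2*√a (N(q, a) = √(2*a) = √2*√a)
u(M) = 0 (u(M) = -0*9 = -5*0 = 0)
u(-2) + N(-26, -8)*(-1532) = 0 + (√2*√(-8))*(-1532) = 0 + (√2*(2*I*√2))*(-1532) = 0 + (4*I)*(-1532) = 0 - 6128*I = -6128*I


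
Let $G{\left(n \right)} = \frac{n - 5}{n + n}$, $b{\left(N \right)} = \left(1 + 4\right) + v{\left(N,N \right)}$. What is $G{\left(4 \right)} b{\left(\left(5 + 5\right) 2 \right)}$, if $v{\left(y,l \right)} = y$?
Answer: $- \frac{25}{8} \approx -3.125$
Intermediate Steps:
$b{\left(N \right)} = 5 + N$ ($b{\left(N \right)} = \left(1 + 4\right) + N = 5 + N$)
$G{\left(n \right)} = \frac{-5 + n}{2 n}$
$G{\left(4 \right)} b{\left(\left(5 + 5\right) 2 \right)} = \frac{-5 + 4}{2 \cdot 4} \left(5 + \left(5 + 5\right) 2\right) = \frac{1}{2} \cdot \frac{1}{4} \left(-1\right) \left(5 + 10 \cdot 2\right) = - \frac{5 + 20}{8} = \left(- \frac{1}{8}\right) 25 = - \frac{25}{8}$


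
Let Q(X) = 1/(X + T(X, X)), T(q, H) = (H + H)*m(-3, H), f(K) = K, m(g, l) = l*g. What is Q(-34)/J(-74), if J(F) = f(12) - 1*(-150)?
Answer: -1/1129140 ≈ -8.8563e-7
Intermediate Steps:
m(g, l) = g*l
T(q, H) = -6*H**2 (T(q, H) = (H + H)*(-3*H) = (2*H)*(-3*H) = -6*H**2)
J(F) = 162 (J(F) = 12 - 1*(-150) = 12 + 150 = 162)
Q(X) = 1/(X - 6*X**2)
Q(-34)/J(-74) = (1/((-34)*(1 - 6*(-34))))/162 = -1/(34*(1 + 204))*(1/162) = -1/34/205*(1/162) = -1/34*1/205*(1/162) = -1/6970*1/162 = -1/1129140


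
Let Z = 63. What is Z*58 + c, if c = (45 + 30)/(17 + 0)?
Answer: 62193/17 ≈ 3658.4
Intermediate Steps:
c = 75/17 ≈ 4.4118
Z*58 + c = 63*58 + 75/17 = 3654 + 75/17 = 62193/17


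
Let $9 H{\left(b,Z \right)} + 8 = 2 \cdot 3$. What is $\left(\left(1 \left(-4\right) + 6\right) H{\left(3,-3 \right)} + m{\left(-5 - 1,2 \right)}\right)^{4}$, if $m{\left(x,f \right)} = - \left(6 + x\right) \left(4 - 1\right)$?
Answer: $\frac{256}{6561} \approx 0.039018$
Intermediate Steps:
$H{\left(b,Z \right)} = - \frac{2}{9}$ ($H{\left(b,Z \right)} = - \frac{8}{9} + \frac{2 \cdot 3}{9} = - \frac{8}{9} + \frac{1}{9} \cdot 6 = - \frac{8}{9} + \frac{2}{3} = - \frac{2}{9}$)
$m{\left(x,f \right)} = -18 - 3 x$ ($m{\left(x,f \right)} = - \left(6 + x\right) 3 = - (18 + 3 x) = -18 - 3 x$)
$\left(\left(1 \left(-4\right) + 6\right) H{\left(3,-3 \right)} + m{\left(-5 - 1,2 \right)}\right)^{4} = \left(\left(1 \left(-4\right) + 6\right) \left(- \frac{2}{9}\right) - \left(18 + 3 \left(-5 - 1\right)\right)\right)^{4} = \left(\left(-4 + 6\right) \left(- \frac{2}{9}\right) - 0\right)^{4} = \left(2 \left(- \frac{2}{9}\right) + \left(-18 + 18\right)\right)^{4} = \left(- \frac{4}{9} + 0\right)^{4} = \left(- \frac{4}{9}\right)^{4} = \frac{256}{6561}$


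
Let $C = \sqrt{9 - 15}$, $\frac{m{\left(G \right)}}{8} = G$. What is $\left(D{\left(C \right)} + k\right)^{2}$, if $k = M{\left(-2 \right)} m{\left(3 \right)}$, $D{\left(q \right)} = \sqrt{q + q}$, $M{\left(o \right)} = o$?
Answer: $\left(48 - 2^{\frac{3}{4}} \sqrt[4]{3} \sqrt{i}\right)^{2} \approx 2153.8 - 145.35 i$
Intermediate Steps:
$m{\left(G \right)} = 8 G$
$C = i \sqrt{6}$ ($C = \sqrt{9 - 15} = \sqrt{-6} = i \sqrt{6} \approx 2.4495 i$)
$D{\left(q \right)} = \sqrt{2} \sqrt{q}$ ($D{\left(q \right)} = \sqrt{2 q} = \sqrt{2} \sqrt{q}$)
$k = -48$ ($k = - 2 \cdot 8 \cdot 3 = \left(-2\right) 24 = -48$)
$\left(D{\left(C \right)} + k\right)^{2} = \left(\sqrt{2} \sqrt{i \sqrt{6}} - 48\right)^{2} = \left(\sqrt{2} \sqrt[4]{6} \sqrt{i} - 48\right)^{2} = \left(2^{\frac{3}{4}} \sqrt[4]{3} \sqrt{i} - 48\right)^{2} = \left(-48 + 2^{\frac{3}{4}} \sqrt[4]{3} \sqrt{i}\right)^{2}$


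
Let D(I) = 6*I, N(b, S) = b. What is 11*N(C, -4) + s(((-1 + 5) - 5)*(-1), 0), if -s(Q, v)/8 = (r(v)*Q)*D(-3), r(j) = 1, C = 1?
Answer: 155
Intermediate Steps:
s(Q, v) = 144*Q (s(Q, v) = -8*1*Q*6*(-3) = -8*Q*(-18) = -(-144)*Q = 144*Q)
11*N(C, -4) + s(((-1 + 5) - 5)*(-1), 0) = 11*1 + 144*(((-1 + 5) - 5)*(-1)) = 11 + 144*((4 - 5)*(-1)) = 11 + 144*(-1*(-1)) = 11 + 144*1 = 11 + 144 = 155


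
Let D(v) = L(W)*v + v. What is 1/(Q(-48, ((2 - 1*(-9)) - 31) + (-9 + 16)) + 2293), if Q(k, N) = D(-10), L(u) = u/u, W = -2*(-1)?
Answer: 1/2273 ≈ 0.00043995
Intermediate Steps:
W = 2
L(u) = 1
D(v) = 2*v (D(v) = 1*v + v = v + v = 2*v)
Q(k, N) = -20 (Q(k, N) = 2*(-10) = -20)
1/(Q(-48, ((2 - 1*(-9)) - 31) + (-9 + 16)) + 2293) = 1/(-20 + 2293) = 1/2273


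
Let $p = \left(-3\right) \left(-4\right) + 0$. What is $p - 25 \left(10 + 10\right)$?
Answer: $-488$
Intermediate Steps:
$p = 12$ ($p = 12 + 0 = 12$)
$p - 25 \left(10 + 10\right) = 12 - 25 \left(10 + 10\right) = 12 - 500 = -488$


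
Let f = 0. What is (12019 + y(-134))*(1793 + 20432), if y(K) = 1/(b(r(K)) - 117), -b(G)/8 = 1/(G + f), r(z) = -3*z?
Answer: 6282978563050/23521 ≈ 2.6712e+8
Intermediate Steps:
b(G) = -8/G (b(G) = -8/(G + 0) = -8/G)
y(K) = 1/(-117 + 8/(3*K)) (y(K) = 1/(-8*(-1/(3*K)) - 117) = 1/(-(-8)/(3*K) - 117) = 1/(8/(3*K) - 117) = 1/(-117 + 8/(3*K)))
(12019 + y(-134))*(1793 + 20432) = (12019 - 3*(-134)/(-8 + 351*(-134)))*(1793 + 20432) = (12019 - 3*(-134)/(-8 - 47034))*22225 = (12019 - 3*(-134)/(-47042))*22225 = (12019 - 3*(-134)*(-1/47042))*22225 = (12019 - 201/23521)*22225 = (282698698/23521)*22225 = 6282978563050/23521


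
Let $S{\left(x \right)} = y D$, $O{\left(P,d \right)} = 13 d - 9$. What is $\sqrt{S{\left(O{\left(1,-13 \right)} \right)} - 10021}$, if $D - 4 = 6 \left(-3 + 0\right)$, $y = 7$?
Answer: $i \sqrt{10119} \approx 100.59 i$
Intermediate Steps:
$D = -14$ ($D = 4 + 6 \left(-3 + 0\right) = 4 + 6 \left(-3\right) = 4 - 18 = -14$)
$O{\left(P,d \right)} = -9 + 13 d$
$S{\left(x \right)} = -98$ ($S{\left(x \right)} = 7 \left(-14\right) = -98$)
$\sqrt{S{\left(O{\left(1,-13 \right)} \right)} - 10021} = \sqrt{-98 - 10021} = \sqrt{-10119} = i \sqrt{10119}$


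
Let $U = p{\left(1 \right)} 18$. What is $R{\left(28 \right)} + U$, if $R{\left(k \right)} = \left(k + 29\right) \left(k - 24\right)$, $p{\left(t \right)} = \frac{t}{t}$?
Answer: $246$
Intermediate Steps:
$p{\left(t \right)} = 1$
$R{\left(k \right)} = \left(-24 + k\right) \left(29 + k\right)$ ($R{\left(k \right)} = \left(29 + k\right) \left(-24 + k\right) = \left(-24 + k\right) \left(29 + k\right)$)
$U = 18$ ($U = 1 \cdot 18 = 18$)
$R{\left(28 \right)} + U = \left(-696 + 28^{2} + 5 \cdot 28\right) + 18 = \left(-696 + 784 + 140\right) + 18 = 228 + 18 = 246$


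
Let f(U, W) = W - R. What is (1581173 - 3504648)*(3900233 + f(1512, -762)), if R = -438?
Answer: -7501377463775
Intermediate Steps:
f(U, W) = 438 + W (f(U, W) = W - 1*(-438) = W + 438 = 438 + W)
(1581173 - 3504648)*(3900233 + f(1512, -762)) = (1581173 - 3504648)*(3900233 + (438 - 762)) = -1923475*(3900233 - 324) = -1923475*3899909 = -7501377463775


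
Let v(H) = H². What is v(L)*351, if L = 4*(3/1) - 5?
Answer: 17199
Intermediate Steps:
L = 7 (L = 4*(3*1) - 5 = 4*3 - 5 = 12 - 5 = 7)
v(L)*351 = 7²*351 = 49*351 = 17199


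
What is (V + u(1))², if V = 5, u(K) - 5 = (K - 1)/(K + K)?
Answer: 100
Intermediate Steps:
u(K) = 5 + (-1 + K)/(2*K) (u(K) = 5 + (K - 1)/(K + K) = 5 + (-1 + K)/((2*K)) = 5 + (-1 + K)*(1/(2*K)) = 5 + (-1 + K)/(2*K))
(V + u(1))² = (5 + (½)*(-1 + 11*1)/1)² = (5 + (½)*1*(-1 + 11))² = (5 + (½)*1*10)² = (5 + 5)² = 10² = 100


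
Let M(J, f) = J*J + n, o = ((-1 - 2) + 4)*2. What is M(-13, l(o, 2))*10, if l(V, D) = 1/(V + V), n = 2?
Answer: 1710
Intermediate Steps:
o = 2 (o = (-3 + 4)*2 = 1*2 = 2)
l(V, D) = 1/(2*V)
M(J, f) = 2 + J² (M(J, f) = J*J + 2 = J² + 2 = 2 + J²)
M(-13, l(o, 2))*10 = (2 + (-13)²)*10 = (2 + 169)*10 = 171*10 = 1710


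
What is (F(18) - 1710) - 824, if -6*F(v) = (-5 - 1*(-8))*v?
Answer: -2543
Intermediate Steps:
F(v) = -v/2 (F(v) = -(-5 - 1*(-8))*v/6 = -(-5 + 8)*v/6 = -v/2)
(F(18) - 1710) - 824 = (-½*18 - 1710) - 824 = (-9 - 1710) - 824 = -1719 - 824 = -2543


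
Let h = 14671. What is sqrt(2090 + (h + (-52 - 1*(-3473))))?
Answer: sqrt(20182) ≈ 142.06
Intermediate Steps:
sqrt(2090 + (h + (-52 - 1*(-3473)))) = sqrt(2090 + (14671 + (-52 - 1*(-3473)))) = sqrt(2090 + (14671 + (-52 + 3473))) = sqrt(2090 + (14671 + 3421)) = sqrt(2090 + 18092) = sqrt(20182)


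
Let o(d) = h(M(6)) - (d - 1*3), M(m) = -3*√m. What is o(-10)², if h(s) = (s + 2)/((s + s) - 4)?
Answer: 461257/2500 - 2037*√6/625 ≈ 176.52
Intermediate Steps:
h(s) = (2 + s)/(-4 + 2*s) (h(s) = (2 + s)/(2*s - 4) = (2 + s)/(-4 + 2*s))
o(d) = 3 - d + (2 - 3*√6)/(2*(-2 - 3*√6)) (o(d) = (2 - 3*√6)/(2*(-2 - 3*√6)) - (d - 1*3) = (2 - 3*√6)/(2*(-2 - 3*√6)) - (d - 3) = (2 - 3*√6)/(2*(-2 - 3*√6)) - (-3 + d) = (2 - 3*√6)/(2*(-2 - 3*√6)) + (3 - d) = 3 - d + (2 - 3*√6)/(2*(-2 - 3*√6)))
o(-10)² = (179/50 - 1*(-10) - 3*√6/25)² = (179/50 + 10 - 3*√6/25)² = (679/50 - 3*√6/25)²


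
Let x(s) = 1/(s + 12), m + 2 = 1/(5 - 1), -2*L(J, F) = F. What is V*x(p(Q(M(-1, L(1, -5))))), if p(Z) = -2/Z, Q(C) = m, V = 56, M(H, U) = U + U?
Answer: 98/23 ≈ 4.2609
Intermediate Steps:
L(J, F) = -F/2
M(H, U) = 2*U
m = -7/4 (m = -2 + 1/(5 - 1) = -2 + 1/4 = -7/4 ≈ -1.7500)
Q(C) = -7/4
x(s) = 1/(12 + s)
V*x(p(Q(M(-1, L(1, -5))))) = 56/(12 - 2/(-7/4)) = 56/(12 - 2*(-4/7)) = 56/(12 + 8/7) = 56/(92/7) = 56*(7/92) = 98/23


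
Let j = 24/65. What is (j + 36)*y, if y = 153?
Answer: 361692/65 ≈ 5564.5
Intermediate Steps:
j = 24/65 (j = 24*(1/65) = 24/65 ≈ 0.36923)
(j + 36)*y = (24/65 + 36)*153 = (2364/65)*153 = 361692/65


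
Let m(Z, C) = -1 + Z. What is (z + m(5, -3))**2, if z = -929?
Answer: 855625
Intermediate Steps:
(z + m(5, -3))**2 = (-929 + (-1 + 5))**2 = (-929 + 4)**2 = (-925)**2 = 855625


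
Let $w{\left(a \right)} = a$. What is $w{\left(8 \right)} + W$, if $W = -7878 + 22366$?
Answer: $14496$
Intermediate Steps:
$W = 14488$
$w{\left(8 \right)} + W = 8 + 14488 = 14496$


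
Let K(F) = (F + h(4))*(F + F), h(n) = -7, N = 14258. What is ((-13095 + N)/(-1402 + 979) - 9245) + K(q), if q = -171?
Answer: 21838750/423 ≈ 51628.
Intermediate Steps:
K(F) = 2*F*(-7 + F) (K(F) = (F - 7)*(F + F) = (-7 + F)*(2*F) = 2*F*(-7 + F))
((-13095 + N)/(-1402 + 979) - 9245) + K(q) = ((-13095 + 14258)/(-1402 + 979) - 9245) + 2*(-171)*(-7 - 171) = (1163/(-423) - 9245) + 2*(-171)*(-178) = (1163*(-1/423) - 9245) + 60876 = (-1163/423 - 9245) + 60876 = -3911798/423 + 60876 = 21838750/423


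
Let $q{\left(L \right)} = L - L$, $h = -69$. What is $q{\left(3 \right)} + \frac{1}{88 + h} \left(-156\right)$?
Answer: $- \frac{156}{19} \approx -8.2105$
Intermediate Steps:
$q{\left(L \right)} = 0$
$q{\left(3 \right)} + \frac{1}{88 + h} \left(-156\right) = 0 + \frac{1}{88 - 69} \left(-156\right) = 0 + \frac{1}{19} \left(-156\right) = 0 - \frac{156}{19} = - \frac{156}{19}$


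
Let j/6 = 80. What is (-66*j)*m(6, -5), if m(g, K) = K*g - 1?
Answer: 982080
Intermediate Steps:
j = 480 (j = 6*80 = 480)
m(g, K) = -1 + K*g
(-66*j)*m(6, -5) = (-66*480)*(-1 - 5*6) = -31680*(-1 - 30) = -31680*(-31) = 982080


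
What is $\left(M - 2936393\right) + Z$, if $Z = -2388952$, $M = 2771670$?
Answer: $-2553675$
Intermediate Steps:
$\left(M - 2936393\right) + Z = \left(2771670 - 2936393\right) - 2388952 = -164723 - 2388952 = -2553675$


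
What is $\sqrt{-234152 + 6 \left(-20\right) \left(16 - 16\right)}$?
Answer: $2 i \sqrt{58538} \approx 483.89 i$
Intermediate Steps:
$\sqrt{-234152 + 6 \left(-20\right) \left(16 - 16\right)} = \sqrt{-234152 - 120 \left(16 - 16\right)} = \sqrt{-234152 - 0} = \sqrt{-234152 + 0} = \sqrt{-234152} = 2 i \sqrt{58538}$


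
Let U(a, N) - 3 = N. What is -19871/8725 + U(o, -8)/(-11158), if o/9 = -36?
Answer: -221676993/97353550 ≈ -2.2770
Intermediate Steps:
o = -324 (o = 9*(-36) = -324)
U(a, N) = 3 + N
-19871/8725 + U(o, -8)/(-11158) = -19871/8725 + (3 - 8)/(-11158) = -19871*1/8725 - 5*(-1/11158) = -19871/8725 + 5/11158 = -221676993/97353550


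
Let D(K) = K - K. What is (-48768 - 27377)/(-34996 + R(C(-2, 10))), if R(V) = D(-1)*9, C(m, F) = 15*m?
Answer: 76145/34996 ≈ 2.1758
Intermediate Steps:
D(K) = 0
R(V) = 0 (R(V) = 0*9 = 0)
(-48768 - 27377)/(-34996 + R(C(-2, 10))) = (-48768 - 27377)/(-34996 + 0) = -76145/(-34996) = -76145*(-1/34996) = 76145/34996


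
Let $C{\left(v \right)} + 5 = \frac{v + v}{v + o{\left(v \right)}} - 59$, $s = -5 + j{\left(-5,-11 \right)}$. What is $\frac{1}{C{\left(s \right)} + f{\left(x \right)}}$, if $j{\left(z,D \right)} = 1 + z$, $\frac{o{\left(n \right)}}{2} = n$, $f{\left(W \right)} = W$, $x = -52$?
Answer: $- \frac{3}{346} \approx -0.0086705$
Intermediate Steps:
$o{\left(n \right)} = 2 n$
$s = -9$ ($s = -5 + \left(1 - 5\right) = -5 - 4 = -9$)
$C{\left(v \right)} = - \frac{190}{3}$ ($C{\left(v \right)} = -5 + \left(\frac{v + v}{v + 2 v} - 59\right) = -5 + \left(\frac{2 v}{3 v} - 59\right) = -5 + \left(2 v \frac{1}{3 v} - 59\right) = -5 + \left(\frac{2}{3} - 59\right) = -5 - \frac{175}{3} = - \frac{190}{3}$)
$\frac{1}{C{\left(s \right)} + f{\left(x \right)}} = \frac{1}{- \frac{190}{3} - 52} = \frac{1}{- \frac{346}{3}} = - \frac{3}{346}$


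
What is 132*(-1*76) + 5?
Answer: -10027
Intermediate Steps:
132*(-1*76) + 5 = 132*(-76) + 5 = -10032 + 5 = -10027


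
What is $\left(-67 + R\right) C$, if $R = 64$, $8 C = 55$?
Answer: $- \frac{165}{8} \approx -20.625$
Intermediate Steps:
$C = \frac{55}{8}$ ($C = \frac{1}{8} \cdot 55 = \frac{55}{8} \approx 6.875$)
$\left(-67 + R\right) C = \left(-67 + 64\right) \frac{55}{8} = \left(-3\right) \frac{55}{8} = - \frac{165}{8}$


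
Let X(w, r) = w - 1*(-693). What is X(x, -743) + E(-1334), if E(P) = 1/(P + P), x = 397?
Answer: 2908119/2668 ≈ 1090.0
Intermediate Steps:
X(w, r) = 693 + w (X(w, r) = w + 693 = 693 + w)
E(P) = 1/(2*P)
X(x, -743) + E(-1334) = (693 + 397) + (1/2)/(-1334) = 1090 + (1/2)*(-1/1334) = 1090 - 1/2668 = 2908119/2668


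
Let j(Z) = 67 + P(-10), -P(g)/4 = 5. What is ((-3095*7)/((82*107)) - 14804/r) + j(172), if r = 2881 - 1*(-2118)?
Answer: 1823283991/43861226 ≈ 41.569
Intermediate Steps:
P(g) = -20 (P(g) = -4*5 = -20)
r = 4999 (r = 2881 + 2118 = 4999)
j(Z) = 47 (j(Z) = 67 - 20 = 47)
((-3095*7)/((82*107)) - 14804/r) + j(172) = ((-3095*7)/((82*107)) - 14804/4999) + 47 = (-21665/8774 - 14804*1/4999) + 47 = (-21665*1/8774 - 14804/4999) + 47 = (-21665/8774 - 14804/4999) + 47 = -238193631/43861226 + 47 = 1823283991/43861226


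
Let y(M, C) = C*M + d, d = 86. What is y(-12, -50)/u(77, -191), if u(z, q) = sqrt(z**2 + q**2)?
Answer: 343*sqrt(42410)/21205 ≈ 3.3311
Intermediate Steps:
y(M, C) = 86 + C*M (y(M, C) = C*M + 86 = 86 + C*M)
u(z, q) = sqrt(q**2 + z**2)
y(-12, -50)/u(77, -191) = (86 - 50*(-12))/(sqrt((-191)**2 + 77**2)) = (86 + 600)/(sqrt(36481 + 5929)) = 686/(sqrt(42410)) = 686*(sqrt(42410)/42410) = 343*sqrt(42410)/21205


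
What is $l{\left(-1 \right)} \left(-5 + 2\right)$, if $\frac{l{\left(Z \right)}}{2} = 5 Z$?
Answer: $30$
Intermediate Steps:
$l{\left(Z \right)} = 10 Z$ ($l{\left(Z \right)} = 2 \cdot 5 Z = 10 Z$)
$l{\left(-1 \right)} \left(-5 + 2\right) = 10 \left(-1\right) \left(-5 + 2\right) = \left(-10\right) \left(-3\right) = 30$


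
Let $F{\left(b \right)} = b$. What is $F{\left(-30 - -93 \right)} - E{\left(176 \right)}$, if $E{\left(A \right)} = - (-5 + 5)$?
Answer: $63$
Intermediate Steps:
$E{\left(A \right)} = 0$ ($E{\left(A \right)} = \left(-1\right) 0 = 0$)
$F{\left(-30 - -93 \right)} - E{\left(176 \right)} = \left(-30 - -93\right) - 0 = \left(-30 + 93\right) + 0 = 63 + 0 = 63$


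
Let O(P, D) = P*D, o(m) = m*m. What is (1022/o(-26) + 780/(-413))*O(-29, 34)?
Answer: 25930321/69797 ≈ 371.51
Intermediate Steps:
o(m) = m²
O(P, D) = D*P
(1022/o(-26) + 780/(-413))*O(-29, 34) = (1022/((-26)²) + 780/(-413))*(34*(-29)) = (1022/676 + 780*(-1/413))*(-986) = (1022*(1/676) - 780/413)*(-986) = (511/338 - 780/413)*(-986) = -52597/139594*(-986) = 25930321/69797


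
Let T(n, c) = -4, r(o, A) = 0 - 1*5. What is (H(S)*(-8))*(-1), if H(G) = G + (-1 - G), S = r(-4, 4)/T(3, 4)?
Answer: -8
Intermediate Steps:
r(o, A) = -5 (r(o, A) = 0 - 5 = -5)
S = 5/4 (S = -5/(-4) = -5*(-¼) = 5/4 ≈ 1.2500)
H(G) = -1
(H(S)*(-8))*(-1) = -1*(-8)*(-1) = 8*(-1) = -8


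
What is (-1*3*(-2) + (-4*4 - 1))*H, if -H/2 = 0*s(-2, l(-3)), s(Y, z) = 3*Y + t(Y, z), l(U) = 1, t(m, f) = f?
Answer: 0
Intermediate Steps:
s(Y, z) = z + 3*Y (s(Y, z) = 3*Y + z = z + 3*Y)
H = 0 (H = -0*(1 + 3*(-2)) = -0*(1 - 6) = -0*(-5) = -2*0 = 0)
(-1*3*(-2) + (-4*4 - 1))*H = (-1*3*(-2) + (-4*4 - 1))*0 = (-3*(-2) + (-16 - 1))*0 = (6 - 17)*0 = -11*0 = 0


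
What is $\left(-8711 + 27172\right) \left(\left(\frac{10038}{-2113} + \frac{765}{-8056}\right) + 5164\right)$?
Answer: $\frac{1621260143601959}{17022328} \approx 9.5243 \cdot 10^{7}$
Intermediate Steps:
$\left(-8711 + 27172\right) \left(\left(\frac{10038}{-2113} + \frac{765}{-8056}\right) + 5164\right) = 18461 \left(\left(10038 \left(- \frac{1}{2113}\right) + 765 \left(- \frac{1}{8056}\right)\right) + 5164\right) = 18461 \left(\left(- \frac{10038}{2113} - \frac{765}{8056}\right) + 5164\right) = 18461 \left(- \frac{82482573}{17022328} + 5164\right) = 18461 \cdot \frac{87820819219}{17022328} = \frac{1621260143601959}{17022328}$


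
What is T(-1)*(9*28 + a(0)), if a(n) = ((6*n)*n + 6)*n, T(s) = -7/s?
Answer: 1764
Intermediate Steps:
a(n) = n*(6 + 6*n²) (a(n) = (6*n² + 6)*n = (6 + 6*n²)*n = n*(6 + 6*n²))
T(-1)*(9*28 + a(0)) = (-7/(-1))*(9*28 + 6*0*(1 + 0²)) = (-7*(-1))*(252 + 6*0*(1 + 0)) = 7*(252 + 6*0*1) = 7*(252 + 0) = 7*252 = 1764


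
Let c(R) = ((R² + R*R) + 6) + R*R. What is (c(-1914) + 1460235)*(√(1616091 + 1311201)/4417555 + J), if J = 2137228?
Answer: 26609405470812 + 24900858*√731823/4417555 ≈ 2.6609e+13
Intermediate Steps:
c(R) = 6 + 3*R² (c(R) = ((R² + R²) + 6) + R² = (2*R² + 6) + R² = (6 + 2*R²) + R² = 6 + 3*R²)
(c(-1914) + 1460235)*(√(1616091 + 1311201)/4417555 + J) = ((6 + 3*(-1914)²) + 1460235)*(√(1616091 + 1311201)/4417555 + 2137228) = ((6 + 3*3663396) + 1460235)*(√2927292*(1/4417555) + 2137228) = ((6 + 10990188) + 1460235)*((2*√731823)*(1/4417555) + 2137228) = (10990194 + 1460235)*(2*√731823/4417555 + 2137228) = 12450429*(2137228 + 2*√731823/4417555) = 26609405470812 + 24900858*√731823/4417555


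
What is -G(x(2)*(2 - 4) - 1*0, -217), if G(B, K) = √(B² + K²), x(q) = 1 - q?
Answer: -√47093 ≈ -217.01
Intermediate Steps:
-G(x(2)*(2 - 4) - 1*0, -217) = -√(((1 - 1*2)*(2 - 4) - 1*0)² + (-217)²) = -√(((1 - 2)*(-2) + 0)² + 47089) = -√((-1*(-2) + 0)² + 47089) = -√((2 + 0)² + 47089) = -√(2² + 47089) = -√(4 + 47089) = -√47093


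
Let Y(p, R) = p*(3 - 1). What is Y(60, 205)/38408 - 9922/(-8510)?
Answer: 23881586/20428255 ≈ 1.1690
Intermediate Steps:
Y(p, R) = 2*p (Y(p, R) = p*2 = 2*p)
Y(60, 205)/38408 - 9922/(-8510) = (2*60)/38408 - 9922/(-8510) = 120*(1/38408) - 9922*(-1/8510) = 15/4801 + 4961/4255 = 23881586/20428255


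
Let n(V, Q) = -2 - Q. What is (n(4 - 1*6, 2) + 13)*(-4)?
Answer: -36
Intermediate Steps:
(n(4 - 1*6, 2) + 13)*(-4) = ((-2 - 1*2) + 13)*(-4) = ((-2 - 2) + 13)*(-4) = (-4 + 13)*(-4) = 9*(-4) = -36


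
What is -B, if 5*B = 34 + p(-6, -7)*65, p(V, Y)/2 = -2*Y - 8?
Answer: -814/5 ≈ -162.80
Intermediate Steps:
p(V, Y) = -16 - 4*Y (p(V, Y) = 2*(-2*Y - 8) = 2*(-8 - 2*Y) = -16 - 4*Y)
B = 814/5 (B = (34 + (-16 - 4*(-7))*65)/5 = (34 + (-16 + 28)*65)/5 = (34 + 12*65)/5 = (34 + 780)/5 = (⅕)*814 = 814/5 ≈ 162.80)
-B = -1*814/5 = -814/5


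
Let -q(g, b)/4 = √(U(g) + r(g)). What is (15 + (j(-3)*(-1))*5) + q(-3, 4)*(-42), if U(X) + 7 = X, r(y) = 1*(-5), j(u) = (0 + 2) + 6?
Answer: -25 + 168*I*√15 ≈ -25.0 + 650.66*I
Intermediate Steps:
j(u) = 8 (j(u) = 2 + 6 = 8)
r(y) = -5
U(X) = -7 + X
q(g, b) = -4*√(-12 + g) (q(g, b) = -4*√((-7 + g) - 5) = -4*√(-12 + g))
(15 + (j(-3)*(-1))*5) + q(-3, 4)*(-42) = (15 + (8*(-1))*5) - 4*√(-12 - 3)*(-42) = (15 - 8*5) - 4*I*√15*(-42) = (15 - 40) - 4*I*√15*(-42) = -25 - 4*I*√15*(-42) = -25 + 168*I*√15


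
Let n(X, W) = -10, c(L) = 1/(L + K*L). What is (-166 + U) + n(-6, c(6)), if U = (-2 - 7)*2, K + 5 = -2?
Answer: -194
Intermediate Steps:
K = -7 (K = -5 - 2 = -7)
c(L) = -1/(6*L) (c(L) = 1/(L - 7*L) = 1/(-6*L) = -1/(6*L))
U = -18 (U = -9*2 = -18)
(-166 + U) + n(-6, c(6)) = (-166 - 18) - 10 = -184 - 10 = -194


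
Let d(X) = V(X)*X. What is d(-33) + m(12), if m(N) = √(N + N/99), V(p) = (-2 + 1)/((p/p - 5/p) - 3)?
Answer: -1089/61 + 20*√33/33 ≈ -14.371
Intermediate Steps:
V(p) = -1/(-2 - 5/p) (V(p) = -1/((1 - 5/p) - 3) = -1/(-2 - 5/p))
d(X) = X²/(5 + 2*X) (d(X) = (X/(5 + 2*X))*X = X²/(5 + 2*X))
m(N) = 10*√11*√N/33 (m(N) = √(N + N*(1/99)) = √(N + N/99) = √(100*N/99) = 10*√11*√N/33)
d(-33) + m(12) = (-33)²/(5 + 2*(-33)) + 10*√11*√12/33 = 1089/(5 - 66) + 10*√11*(2*√3)/33 = 1089/(-61) + 20*√33/33 = 1089*(-1/61) + 20*√33/33 = -1089/61 + 20*√33/33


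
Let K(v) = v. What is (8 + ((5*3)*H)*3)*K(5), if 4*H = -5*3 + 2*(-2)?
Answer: -4115/4 ≈ -1028.8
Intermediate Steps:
H = -19/4 (H = (-5*3 + 2*(-2))/4 = (-15 - 4)/4 = (1/4)*(-19) = -19/4 ≈ -4.7500)
(8 + ((5*3)*H)*3)*K(5) = (8 + ((5*3)*(-19/4))*3)*5 = (8 + (15*(-19/4))*3)*5 = (8 - 285/4*3)*5 = (8 - 855/4)*5 = -823/4*5 = -4115/4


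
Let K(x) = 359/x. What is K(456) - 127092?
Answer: -57953593/456 ≈ -1.2709e+5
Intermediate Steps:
K(456) - 127092 = 359/456 - 127092 = -57953593/456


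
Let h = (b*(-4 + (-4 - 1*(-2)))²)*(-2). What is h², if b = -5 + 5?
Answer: 0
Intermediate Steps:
b = 0
h = 0 (h = (0*(-4 + (-4 - 1*(-2)))²)*(-2) = (0*(-4 + (-4 + 2))²)*(-2) = (0*(-4 - 2)²)*(-2) = (0*(-6)²)*(-2) = (0*36)*(-2) = 0*(-2) = 0)
h² = 0² = 0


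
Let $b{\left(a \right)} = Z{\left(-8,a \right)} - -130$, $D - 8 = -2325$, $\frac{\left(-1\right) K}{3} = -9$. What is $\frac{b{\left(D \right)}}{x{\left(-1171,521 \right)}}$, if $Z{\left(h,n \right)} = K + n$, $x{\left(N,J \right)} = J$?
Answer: $- \frac{2160}{521} \approx -4.1459$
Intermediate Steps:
$K = 27$ ($K = \left(-3\right) \left(-9\right) = 27$)
$D = -2317$ ($D = 8 - 2325 = -2317$)
$Z{\left(h,n \right)} = 27 + n$
$b{\left(a \right)} = 157 + a$ ($b{\left(a \right)} = \left(27 + a\right) - -130 = \left(27 + a\right) + 130 = 157 + a$)
$\frac{b{\left(D \right)}}{x{\left(-1171,521 \right)}} = \frac{157 - 2317}{521} = \left(-2160\right) \frac{1}{521} = - \frac{2160}{521}$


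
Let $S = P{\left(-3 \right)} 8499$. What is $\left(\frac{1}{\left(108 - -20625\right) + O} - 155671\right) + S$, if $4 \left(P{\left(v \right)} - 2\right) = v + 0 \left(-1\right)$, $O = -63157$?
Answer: $- \frac{6153484535}{42424} \approx -1.4505 \cdot 10^{5}$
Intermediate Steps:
$P{\left(v \right)} = 2 + \frac{v}{4}$ ($P{\left(v \right)} = 2 + \frac{v + 0 \left(-1\right)}{4} = 2 + \frac{v + 0}{4} = 2 + \frac{v}{4}$)
$S = \frac{42495}{4}$ ($S = \left(2 + \frac{1}{4} \left(-3\right)\right) 8499 = \left(2 - \frac{3}{4}\right) 8499 = \frac{5}{4} \cdot 8499 = \frac{42495}{4} \approx 10624.0$)
$\left(\frac{1}{\left(108 - -20625\right) + O} - 155671\right) + S = \left(\frac{1}{\left(108 - -20625\right) - 63157} - 155671\right) + \frac{42495}{4} = \left(\frac{1}{\left(108 + 20625\right) - 63157} - 155671\right) + \frac{42495}{4} = \left(\frac{1}{20733 - 63157} - 155671\right) + \frac{42495}{4} = \left(\frac{1}{-42424} - 155671\right) + \frac{42495}{4} = \left(- \frac{1}{42424} - 155671\right) + \frac{42495}{4} = - \frac{6604186505}{42424} + \frac{42495}{4} = - \frac{6153484535}{42424}$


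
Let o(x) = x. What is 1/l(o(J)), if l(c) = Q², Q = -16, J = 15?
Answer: 1/256 ≈ 0.0039063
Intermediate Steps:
l(c) = 256 (l(c) = (-16)² = 256)
1/l(o(J)) = 1/256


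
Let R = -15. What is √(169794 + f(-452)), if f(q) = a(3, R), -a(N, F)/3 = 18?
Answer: 6*√4715 ≈ 412.00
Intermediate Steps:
a(N, F) = -54 (a(N, F) = -3*18 = -54)
f(q) = -54
√(169794 + f(-452)) = √(169794 - 54) = √169740 = 6*√4715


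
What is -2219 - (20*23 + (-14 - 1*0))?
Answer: -2665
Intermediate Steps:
-2219 - (20*23 + (-14 - 1*0)) = -2219 - (460 + (-14 + 0)) = -2219 - (460 - 14) = -2219 - 1*446 = -2219 - 446 = -2665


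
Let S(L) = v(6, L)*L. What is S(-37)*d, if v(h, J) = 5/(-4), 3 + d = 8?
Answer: 925/4 ≈ 231.25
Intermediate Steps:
d = 5 (d = -3 + 8 = 5)
v(h, J) = -5/4 (v(h, J) = 5*(-¼) = -5/4)
S(L) = -5*L/4
S(-37)*d = -5/4*(-37)*5 = (185/4)*5 = 925/4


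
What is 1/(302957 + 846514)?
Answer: 1/1149471 ≈ 8.6997e-7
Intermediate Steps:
1/(302957 + 846514) = 1/1149471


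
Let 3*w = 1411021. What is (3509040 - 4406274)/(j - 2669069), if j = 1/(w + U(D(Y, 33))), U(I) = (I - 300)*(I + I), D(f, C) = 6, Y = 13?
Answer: 628259845629/1868931491575 ≈ 0.33616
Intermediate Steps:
w = 1411021/3 (w = (1/3)*1411021 = 1411021/3 ≈ 4.7034e+5)
U(I) = 2*I*(-300 + I) (U(I) = (-300 + I)*(2*I) = 2*I*(-300 + I))
j = 3/1400437 (j = 1/(1411021/3 + 2*6*(-300 + 6)) = 1/(1411021/3 + 2*6*(-294)) = 1/(1411021/3 - 3528) = 1/(1400437/3) = 3/1400437 ≈ 2.1422e-6)
(3509040 - 4406274)/(j - 2669069) = (3509040 - 4406274)/(3/1400437 - 2669069) = -897234/(-3737862983150/1400437) = -897234*(-1400437/3737862983150) = 628259845629/1868931491575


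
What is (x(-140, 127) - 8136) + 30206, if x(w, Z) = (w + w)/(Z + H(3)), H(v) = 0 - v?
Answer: 684100/31 ≈ 22068.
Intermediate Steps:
H(v) = -v
x(w, Z) = 2*w/(-3 + Z) (x(w, Z) = (w + w)/(Z - 1*3) = (2*w)/(Z - 3) = (2*w)/(-3 + Z) = 2*w/(-3 + Z))
(x(-140, 127) - 8136) + 30206 = (2*(-140)/(-3 + 127) - 8136) + 30206 = (2*(-140)/124 - 8136) + 30206 = (2*(-140)*(1/124) - 8136) + 30206 = (-70/31 - 8136) + 30206 = -252286/31 + 30206 = 684100/31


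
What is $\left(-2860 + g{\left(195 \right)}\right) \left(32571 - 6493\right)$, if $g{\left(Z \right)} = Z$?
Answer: $-69497870$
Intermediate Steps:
$\left(-2860 + g{\left(195 \right)}\right) \left(32571 - 6493\right) = \left(-2860 + 195\right) \left(32571 - 6493\right) = - 2665 \left(32571 + \left(-8475 + 1982\right)\right) = - 2665 \left(32571 - 6493\right) = \left(-2665\right) 26078 = -69497870$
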